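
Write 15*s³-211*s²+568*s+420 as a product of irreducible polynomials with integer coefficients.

(3*s-14)*(5*s+3)*(s-10)

By the rational root theorem, s = 14/3 is a root, so (3*s-14) divides it; the quotient is 5*s²-47*s-30.
The remaining quadratic factors as (s-10)(5*s+3).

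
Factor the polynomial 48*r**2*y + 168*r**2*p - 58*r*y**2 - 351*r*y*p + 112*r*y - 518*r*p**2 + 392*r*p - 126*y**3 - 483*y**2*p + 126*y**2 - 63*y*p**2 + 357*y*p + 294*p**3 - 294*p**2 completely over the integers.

Group: 2*y*(24*r**2 - 29*r*y - 74*r*p + 56*r - 63*y**2 - 21*y*p + 63*y + 42*p**2 - 42*p) + 7*p*(24*r**2 - 29*r*y - 74*r*p + 56*r - 63*y**2 - 21*y*p + 63*y + 42*p**2 - 42*p); both groups contain (24*r**2 - 29*r*y - 74*r*p + 56*r - 63*y**2 - 21*y*p + 63*y + 42*p**2 - 42*p), so (2*y + 7*p) is a factor with cofactor 24*r**2 - 29*r*y - 74*r*p + 56*r - 63*y**2 - 21*y*p + 63*y + 42*p**2 - 42*p.
The cofactor groups again: 24*r**2 - 29*r*y - 74*r*p + 56*r - 63*y**2 - 21*y*p + 63*y + 42*p**2 - 42*p = 3*r*(8*r + 9*y - 6*p) + (-7*y - 7*p + 7)*(8*r + 9*y - 6*p); both groups contain (8*r + 9*y - 6*p), giving (3*r - 7*y - 7*p + 7)*(8*r + 9*y - 6*p).

(8*r + 9*y - 6*p)*(3*r - 7*y - 7*p + 7)*(2*y + 7*p)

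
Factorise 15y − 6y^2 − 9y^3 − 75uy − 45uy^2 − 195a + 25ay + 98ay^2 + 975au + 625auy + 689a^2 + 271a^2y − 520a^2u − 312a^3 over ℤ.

−(13a − y)(3a + 5u + y − 1)(8a − 9y − 15)

Group: 3a(−104a^2 + 125ay + 195a − 9y^2 − 15y) + (5u + y − 1)(−104a^2 + 125ay + 195a − 9y^2 − 15y); both groups contain (−104a^2 + 125ay + 195a − 9y^2 − 15y), so (3a + 5u + y − 1) is a factor with cofactor −104a^2 + 125ay + 195a − 9y^2 − 15y.
The cofactor groups again: −104a^2 + 125ay + 195a − 9y^2 − 15y = −13a(8a − 9y − 15) + y(8a − 9y − 15); both groups contain (8a − 9y − 15), giving −(13a − y)(8a − 9y − 15).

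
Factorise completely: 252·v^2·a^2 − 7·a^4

7·a^2·(6·v − a)·(6·v + a)

Every term has a factor of 7·a^2. Then 36·v^2 − a^2 = (6·v)² − (a)².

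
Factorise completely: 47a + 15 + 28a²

Need a pair with product 28·15 = 420 and sum 47: that's 35 and 12.
Split the middle term: 28a² + 35a + 12a + 15 = 7a(4a + 5) + 3(4a + 5).

(4a + 5)(7a + 3)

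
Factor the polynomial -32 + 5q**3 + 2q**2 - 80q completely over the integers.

Among the possible rational roots, q = 4 is a root, giving the factor (q - 4) and quotient 5q**2 + 22q + 8.
The remaining quadratic factors as (q + 4)(5q + 2).

(5q + 2)(q + 4)(q - 4)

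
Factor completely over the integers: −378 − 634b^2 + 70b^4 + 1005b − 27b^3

By the rational root theorem, b = 3/5 is a root, giving the factor (5b − 3) and quotient 14b^3 + 3b^2 − 125b + 126.
Continuing, b = 9/7 is a root, so (7b − 9) divides it; the quotient is 2b^2 + 3b − 14.
The remaining quadratic factors as (b − 2)(2b + 7).

(2b + 7)(5b − 3)(7b − 9)(b − 2)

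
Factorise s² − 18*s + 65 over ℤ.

(s − 13)*(s − 5)

Two integers with product 65 and sum −18 are −5 and −13.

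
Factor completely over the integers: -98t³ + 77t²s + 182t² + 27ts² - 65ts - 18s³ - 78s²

-(7t - 3s - 13)(7t - 6s)(2t + s)

Group: 2t(-49t² + 63ts + 91t - 18s² - 78s) + s(-49t² + 63ts + 91t - 18s² - 78s); both groups contain (-49t² + 63ts + 91t - 18s² - 78s), so (2t + s) is a factor with cofactor -49t² + 63ts + 91t - 18s² - 78s.
The cofactor groups again: -49t² + 63ts + 91t - 18s² - 78s = -7t(7t - 3s - 13) + 6s(7t - 3s - 13); both groups contain (7t - 3s - 13), giving -(7t - 6s)(7t - 3s - 13).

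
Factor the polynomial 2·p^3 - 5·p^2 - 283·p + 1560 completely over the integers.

(2·p - 15)·(p + 13)·(p - 8)

By the rational root theorem, p = -13 is a root, giving the factor (p + 13) and quotient 2·p^2 - 31·p + 120.
The remaining quadratic factors as (p - 8)(2·p - 15).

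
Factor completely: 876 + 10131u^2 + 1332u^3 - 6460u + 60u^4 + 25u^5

Testing divisors of the constant over divisors of the leading coefficient, u = -6 is a root, so (u + 6) divides it; the quotient is 25u^4 - 90u^3 + 1872u^2 - 1101u + 146.
Continuing, u = 1/5 is a root, giving the factor (5u - 1) and quotient 5u^3 - 17u^2 + 371u - 146.
Then u = 2/5 is a root, so (5u - 2) divides it; the quotient is u^2 - 3u + 73.
The quadratic u^2 - 3u + 73 has discriminant -283 < 0 and is irreducible over ℤ.

(5u - 1)(5u - 2)(u + 6)(u^2 - 3u + 73)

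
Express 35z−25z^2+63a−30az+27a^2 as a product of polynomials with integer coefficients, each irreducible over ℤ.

(3a−5z+7)(9a+5z)

Group: 9a(3a−5z+7) + 5z(3a−5z+7); both groups contain (3a−5z+7).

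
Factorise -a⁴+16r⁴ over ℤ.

(2r-a)(2r+a)(4r²+a²)

Write as (4r²)² − (a²)², then factor 4r²-a² once more.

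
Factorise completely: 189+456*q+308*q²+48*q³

Among the possible rational roots, q = -9/2 is a root, giving the factor (2*q+9) and quotient 24*q²+46*q+21.
The remaining quadratic factors as (6*q+7)(4*q+3).

(2*q+9)*(4*q+3)*(6*q+7)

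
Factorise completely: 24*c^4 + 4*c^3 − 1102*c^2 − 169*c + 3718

Testing divisors of the constant over divisors of the leading coefficient, c = −13/2 is a root, so (2*c + 13) divides it; the quotient is 12*c^3 − 76*c^2 − 57*c + 286.
Next, c = −2 is a root, so (c + 2) is a factor; dividing leaves 12*c^2 − 100*c + 143.
The remaining quadratic factors as (2*c − 13)(6*c − 11).

(2*c + 13)*(2*c − 13)*(6*c − 11)*(c + 2)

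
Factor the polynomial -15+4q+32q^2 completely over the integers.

(4q+3)(8q-5)

Need a pair with product 32·(-15) = -480 and sum 4: that's 24 and -20.
Split the middle term: 32q^2+24q - 20q-15 = 8q(4q+3) - 5(4q+3).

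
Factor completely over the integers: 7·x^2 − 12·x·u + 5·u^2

(7·x − 5·u)·(x − u)

Group: x·(7·x − 5·u) − u·(7·x − 5·u); both groups contain (7·x − 5·u).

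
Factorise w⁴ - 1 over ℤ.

(w + 1)(w - 1)(w² + 1)

Difference of squares twice: with A = w and B = 1, A⁴ − B⁴ = (A² − B²)(A² + B²), and A² − B² factors again.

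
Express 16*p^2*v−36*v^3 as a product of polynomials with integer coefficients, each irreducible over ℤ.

4*v*(2*p+3*v)*(2*p−3*v)

Every term has a factor of 4*v. Then 4*p^2−9*v^2 = (2*p)² − (3*v)².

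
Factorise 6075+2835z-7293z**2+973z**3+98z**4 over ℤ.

(2z-9)(7z+5)(7z-9)(z+15)

Among the possible rational roots, z = 9/2 is a root, so (2z-9) is a factor; dividing leaves 49z**3+707z**2-465z-675.
Then z = -15 is a root, giving the factor (z+15) and quotient 49z**2-28z-45.
The remaining quadratic factors as (7z-9)(7z+5).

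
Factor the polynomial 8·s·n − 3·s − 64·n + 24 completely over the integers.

(8·n − 3)·(s − 8)

Group as (8·s·n − 3·s) + (−64·n + 24) = s·(8·n − 3) − 8·(8·n − 3).
Both groups share the factor (8·n − 3).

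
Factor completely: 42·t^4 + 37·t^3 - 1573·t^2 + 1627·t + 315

(6·t + 1)·(7·t - 9)·(t + 7)·(t - 5)

Testing divisors of the constant over divisors of the leading coefficient, t = -7 is a root, so (t + 7) divides it; the quotient is 42·t^3 - 257·t^2 + 226·t + 45.
Next, t = 5 is a root, giving the factor (t - 5) and quotient 42·t^2 - 47·t - 9.
The remaining quadratic factors as (7·t - 9)(6·t + 1).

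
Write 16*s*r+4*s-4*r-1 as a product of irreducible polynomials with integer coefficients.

Group as (16*s*r+4*s) + (-4*r-1) = 4*s*(4*r+1) - (4*r+1).
Both groups share the factor (4*r+1).

(4*r+1)*(4*s-1)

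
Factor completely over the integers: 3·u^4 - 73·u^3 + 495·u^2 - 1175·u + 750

(3·u - 10)·(u - 1)·(u - 15)·(u - 5)

By the rational root theorem, u = 15 is a root, giving the factor (u - 15) and quotient 3·u^3 - 28·u^2 + 75·u - 50.
Then u = 10/3 is a root, so (3·u - 10) is a factor; dividing leaves u^2 - 6·u + 5.
The remaining quadratic factors as (u - 5)(u - 1).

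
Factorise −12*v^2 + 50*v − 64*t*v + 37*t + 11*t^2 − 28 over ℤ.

(11*t + 2*v − 7)*(t − 6*v + 4)

Group: 11*t*(t − 6*v + 4) + (2*v − 7)*(t − 6*v + 4); both groups contain (t − 6*v + 4).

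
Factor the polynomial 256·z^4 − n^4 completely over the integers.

(4·z)⁴ − (n)⁴ = ((4·z)² − (n)²)((4·z)² + (n)²); the first factor splits again, the second (16·z^2 + n^2) is irreducible.

(4·z − n)·(4·z + n)·(16·z^2 + n^2)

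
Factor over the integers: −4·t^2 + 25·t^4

Pull out the common factor t^2, leaving 25·t^2 − 4.
Recognize a difference of squares with the parts 5·t and 2.

t^2·(5·t + 2)·(5·t − 2)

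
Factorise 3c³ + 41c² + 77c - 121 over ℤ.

(3c + 11)(c + 11)(c - 1)

By the rational root theorem, c = -11/3 is a root, so (3c + 11) is a factor; dividing leaves c² + 10c - 11.
The remaining quadratic factors as (c + 11)(c - 1).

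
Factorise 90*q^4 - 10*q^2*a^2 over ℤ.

Every term has a factor of 10*q^2. Then 9*q^2 - a^2 = (3*q)² − (a)².

10*q^2*(3*q - a)*(3*q + a)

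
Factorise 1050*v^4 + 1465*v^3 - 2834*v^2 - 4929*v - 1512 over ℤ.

(5*v + 8)*(5*v - 9)*(6*v + 7)*(7*v + 3)

Trying the rational-root candidates, v = -7/6 is a root, so (6*v + 7) is a factor; dividing leaves 175*v^3 + 40*v^2 - 519*v - 216.
Next, v = 9/5 is a root, so (5*v - 9) is a factor; dividing leaves 35*v^2 + 71*v + 24.
The remaining quadratic factors as (5*v + 8)(7*v + 3).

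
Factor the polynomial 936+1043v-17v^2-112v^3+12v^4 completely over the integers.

Among the possible rational roots, v = 9/2 is a root, so (2v-9) is a factor; dividing leaves 6v^3-29v^2-139v-104.
Next, v = 8 is a root, so (v-8) divides it; the quotient is 6v^2+19v+13.
The remaining quadratic factors as (v+1)(6v+13).

(2v-9)(6v+13)(v+1)(v-8)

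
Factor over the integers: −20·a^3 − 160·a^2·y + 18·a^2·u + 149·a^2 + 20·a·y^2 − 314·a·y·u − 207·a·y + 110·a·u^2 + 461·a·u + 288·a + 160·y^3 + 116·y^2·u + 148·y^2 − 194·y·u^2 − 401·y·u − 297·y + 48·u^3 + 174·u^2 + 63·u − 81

−(4·a − 4·y + 2·u − 1)·(5·a + 5·y + 8·u + 9)·(a + 8·y − 3·u − 9)

Group: 4·a·(−5·a^2 − 45·a·y + 7·a·u + 36·a − 40·y^2 − 49·y·u − 27·y + 24·u^2 + 99·u + 81) + (−4·y + 2·u − 1)·(−5·a^2 − 45·a·y + 7·a·u + 36·a − 40·y^2 − 49·y·u − 27·y + 24·u^2 + 99·u + 81); both groups contain (−5·a^2 − 45·a·y + 7·a·u + 36·a − 40·y^2 − 49·y·u − 27·y + 24·u^2 + 99·u + 81), so (4·a − 4·y + 2·u − 1) is a factor with cofactor −5·a^2 − 45·a·y + 7·a·u + 36·a − 40·y^2 − 49·y·u − 27·y + 24·u^2 + 99·u + 81.
The cofactor groups again: −5·a^2 − 45·a·y + 7·a·u + 36·a − 40·y^2 − 49·y·u − 27·y + 24·u^2 + 99·u + 81 = −5·a·(a + 8·y − 3·u − 9) + (−5·y − 8·u − 9)·(a + 8·y − 3·u − 9); both groups contain (a + 8·y − 3·u − 9), giving −(5·a + 5·y + 8·u + 9)·(a + 8·y − 3·u − 9).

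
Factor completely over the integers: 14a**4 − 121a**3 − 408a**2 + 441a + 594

Trying the rational-root candidates, a = 3/2 is a root, giving the factor (2a − 3) and quotient 7a**3 − 50a**2 − 279a − 198.
Continuing, a = −6/7 is a root, so (7a + 6) divides it; the quotient is a**2 − 8a − 33.
The remaining quadratic factors as (a + 3)(a − 11).

(2a − 3)(7a + 6)(a + 3)(a − 11)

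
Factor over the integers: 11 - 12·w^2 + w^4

(w + 1)·(w - 1)·(w^2 - 11)

Substitute u = w^2 to get a quadratic in u, then factor.
w^2 - 1 is a difference of squares.
w^2 - 11 is irreducible over ℤ (11 is not a perfect square).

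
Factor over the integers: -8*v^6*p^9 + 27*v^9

Every term has a factor of v^6; factoring it out leaves 27*v^3 - 8*p^9.
Recognize a difference of cubes with the parts 3*v and 2*p^3.

v^6*(3*v - 2*p^3)*(9*v^2 + 6*v*p^3 + 4*p^6)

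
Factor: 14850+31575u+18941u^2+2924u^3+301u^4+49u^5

By the rational root theorem, u = −6/7 is a root, so (7u+6) is a factor; dividing leaves 7u^4+37u^3+386u^2+2375u+2475.
Next, u = −5 is a root, giving the factor (u+5) and quotient 7u^3+2u^2+376u+495.
Continuing, u = −9/7 is a root, giving the factor (7u+9) and quotient u^2−u+55.
The quadratic u^2−u+55 has discriminant −219 < 0 and is irreducible over ℤ.

(7u+6)(7u+9)(u+5)(u^2−u+55)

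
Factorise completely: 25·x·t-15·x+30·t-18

Group as (25·x·t-15·x) + (30·t-18) = 5·x·(5·t-3) + 6·(5·t-3).
Both groups share the factor (5·t-3).

(5·t-3)·(5·x+6)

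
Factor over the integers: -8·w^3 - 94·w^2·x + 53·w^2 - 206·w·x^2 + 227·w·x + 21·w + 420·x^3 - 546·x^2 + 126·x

-(8·w - 10·x + 3)·(w + 6·x)·(w + 7·x - 7)

Group: 8·w·(-w^2 - 13·w·x + 7·w - 42·x^2 + 42·x) + (-10·x + 3)·(-w^2 - 13·w·x + 7·w - 42·x^2 + 42·x); both groups contain (-w^2 - 13·w·x + 7·w - 42·x^2 + 42·x), so (8·w - 10·x + 3) is a factor with cofactor -w^2 - 13·w·x + 7·w - 42·x^2 + 42·x.
The cofactor groups again: -w^2 - 13·w·x + 7·w - 42·x^2 + 42·x = -w·(w + 6·x) + (-7·x + 7)·(w + 6·x); both groups contain (w + 6·x), giving -(w + 7·x - 7)·(w + 6·x).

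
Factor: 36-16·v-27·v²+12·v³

(4·v-9)·(3·v²-4)

Group as (12·v³-16·v) + (-27·v²+36) = 4·v·(3·v²-4) - 9·(3·v²-4).
Both groups share the factor (3·v²-4).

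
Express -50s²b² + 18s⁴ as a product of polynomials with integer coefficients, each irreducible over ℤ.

Every term has a factor of 2s². Then 9s² - 25b² = (3s)² − (5b)².

2s²(3s - 5b)(3s + 5b)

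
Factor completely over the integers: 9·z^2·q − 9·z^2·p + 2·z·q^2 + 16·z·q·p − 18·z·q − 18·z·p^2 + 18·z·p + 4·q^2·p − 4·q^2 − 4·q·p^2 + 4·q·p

Group: 9·z·(z·q − z·p + 2·q·p − 2·q − 2·p^2 + 2·p) + 2·q·(z·q − z·p + 2·q·p − 2·q − 2·p^2 + 2·p); both groups contain (z·q − z·p + 2·q·p − 2·q − 2·p^2 + 2·p), so (9·z + 2·q) is a factor with cofactor z·q − z·p + 2·q·p − 2·q − 2·p^2 + 2·p.
The cofactor groups again: z·q − z·p + 2·q·p − 2·q − 2·p^2 + 2·p = z·(q − p) + (2·p − 2)·(q − p); both groups contain (q − p), giving (z + 2·p − 2)·(q − p).

(q − p)·(z + 2·p − 2)·(9·z + 2·q)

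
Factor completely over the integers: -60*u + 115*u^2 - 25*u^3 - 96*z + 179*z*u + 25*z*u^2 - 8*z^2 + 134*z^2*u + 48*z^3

Group: 2*z*(24*z^2 + 7*z*u + 32*z - 5*u^2 + 20*u) + (5*u - 3)*(24*z^2 + 7*z*u + 32*z - 5*u^2 + 20*u); both groups contain (24*z^2 + 7*z*u + 32*z - 5*u^2 + 20*u), so (2*z + 5*u - 3) is a factor with cofactor 24*z^2 + 7*z*u + 32*z - 5*u^2 + 20*u.
The cofactor groups again: 24*z^2 + 7*z*u + 32*z - 5*u^2 + 20*u = 8*z*(3*z - u + 4) + 5*u*(3*z - u + 4); both groups contain (3*z - u + 4), giving (8*z + 5*u)*(3*z - u + 4).

(3*z - u + 4)*(2*z + 5*u - 3)*(8*z + 5*u)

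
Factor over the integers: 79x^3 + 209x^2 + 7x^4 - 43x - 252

Among the possible rational roots, x = -7 is a root, giving the factor (x + 7) and quotient 7x^3 + 30x^2 - x - 36.
Then x = -4 is a root, so (x + 4) is a factor; dividing leaves 7x^2 + 2x - 9.
The remaining quadratic factors as (7x + 9)(x - 1).

(7x + 9)(x + 4)(x + 7)(x - 1)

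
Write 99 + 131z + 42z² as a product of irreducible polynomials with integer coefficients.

(6z + 11)(7z + 9)

Need a pair with product 42·99 = 4158 and sum 131: that's 77 and 54.
Split the middle term: 42z² + 77z + 54z + 99 = 7z(6z + 11) + 9(6z + 11).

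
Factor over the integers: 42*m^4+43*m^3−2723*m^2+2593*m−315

(6*m−5)*(7*m−1)*(m+9)*(m−7)

Trying the rational-root candidates, m = −9 is a root, so (m+9) is a factor; dividing leaves 42*m^3−335*m^2+292*m−35.
Then m = 7 is a root, so (m−7) divides it; the quotient is 42*m^2−41*m+5.
The remaining quadratic factors as (7*m−1)(6*m−5).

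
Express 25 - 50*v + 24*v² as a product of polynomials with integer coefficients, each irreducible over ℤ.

Need a pair with product 24·25 = 600 and sum -50: that's -20 and -30.
Split the middle term: 24*v² - 20*v - 30*v + 25 = 4*v*(6*v - 5) - 5*(6*v - 5).

(4*v - 5)*(6*v - 5)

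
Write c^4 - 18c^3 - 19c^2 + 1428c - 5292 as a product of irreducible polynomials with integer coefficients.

Trying the rational-root candidates, c = 7 is a root, so (c - 7) is a factor; dividing leaves c^3 - 11c^2 - 96c + 756.
Then c = 6 is a root, giving the factor (c - 6) and quotient c^2 - 5c - 126.
The remaining quadratic factors as (c - 14)(c + 9).

(c + 9)(c - 14)(c - 6)(c - 7)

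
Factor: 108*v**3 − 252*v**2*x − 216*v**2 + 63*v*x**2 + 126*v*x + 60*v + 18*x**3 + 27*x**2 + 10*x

Group: 6*v*(18*v**2 − 45*v*x − 36*v + 18*x**2 + 27*x + 10) + x*(18*v**2 − 45*v*x − 36*v + 18*x**2 + 27*x + 10); both groups contain (18*v**2 − 45*v*x − 36*v + 18*x**2 + 27*x + 10), so (6*v + x) is a factor with cofactor 18*v**2 − 45*v*x − 36*v + 18*x**2 + 27*x + 10.
The cofactor groups again: 18*v**2 − 45*v*x − 36*v + 18*x**2 + 27*x + 10 = 6*v*(3*v − 6*x − 5) + (−3*x − 2)*(3*v − 6*x − 5); both groups contain (3*v − 6*x − 5), giving (6*v − 3*x − 2)*(3*v − 6*x − 5).

(3*v − 6*x − 5)*(6*v + x)*(6*v − 3*x − 2)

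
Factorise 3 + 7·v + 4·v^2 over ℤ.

(4·v + 3)·(v + 1)

Need a pair with product 4·3 = 12 and sum 7: that's 3 and 4.
Split the middle term: 4·v^2 + 3·v + 4·v + 3 = v·(4·v + 3) + (4·v + 3).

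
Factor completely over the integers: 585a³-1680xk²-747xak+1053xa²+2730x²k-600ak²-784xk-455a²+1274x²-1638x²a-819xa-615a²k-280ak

Group: 9a(-182x²+117xa+112xk+65a²+40ak) + (-15k-7)(-182x²+117xa+112xk+65a²+40ak); both groups contain (-182x²+117xa+112xk+65a²+40ak), so (9a-15k-7) is a factor with cofactor -182x²+117xa+112xk+65a²+40ak.
The cofactor groups again: -182x²+117xa+112xk+65a²+40ak = -14x(13x-13a-8k) - 5a(13x-13a-8k); both groups contain (13x-13a-8k), giving -(14x+5a)(13x-13a-8k).

-(13x-13a-8k)(14x+5a)(9a-15k-7)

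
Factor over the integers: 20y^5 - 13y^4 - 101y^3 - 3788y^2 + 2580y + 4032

(4y + 3)(5y - 7)(y - 6)(y^2 + 6y + 32)

Among the possible rational roots, y = 6 is a root, so (y - 6) divides it; the quotient is 20y^4 + 107y^3 + 541y^2 - 542y - 672.
Next, y = 7/5 is a root, giving the factor (5y - 7) and quotient 4y^3 + 27y^2 + 146y + 96.
Then y = -3/4 is a root, giving the factor (4y + 3) and quotient y^2 + 6y + 32.
The quadratic y^2 + 6y + 32 has discriminant -92 < 0 and is irreducible over ℤ.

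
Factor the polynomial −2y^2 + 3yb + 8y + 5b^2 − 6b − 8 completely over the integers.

Group: −2y(y + b − 2) + (5b + 4)(y + b − 2); both groups contain (y + b − 2).

−(2y − 5b − 4)(y + b − 2)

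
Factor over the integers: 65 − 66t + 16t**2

(2t − 5)(8t − 13)

Need a pair with product 16·65 = 1040 and sum −66: that's −40 and −26.
Split the middle term: 16t**2 − 40t − 26t + 65 = 8t(2t − 5) − 13(2t − 5).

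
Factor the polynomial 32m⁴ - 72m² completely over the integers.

8m²(2m + 3)(2m - 3)

Every term has a factor of 8m². Then 4m² - 9 = (2m)² − (3)².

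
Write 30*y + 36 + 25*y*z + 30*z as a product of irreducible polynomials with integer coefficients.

(5*y + 6)*(5*z + 6)

Group as (25*y*z + 30*y) + (30*z + 36) = 5*y*(5*z + 6) + 6*(5*z + 6).
Both groups share the factor (5*z + 6).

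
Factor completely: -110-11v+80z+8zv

Group as (8zv+80z) + (-11v-110) = 8z(v+10) - 11(v+10).
Both groups share the factor (v+10).

(8z-11)(v+10)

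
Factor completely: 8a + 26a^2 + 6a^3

2a(3a + 1)(a + 4)

Pull out the common factor 2a, then factor the remaining trinomial.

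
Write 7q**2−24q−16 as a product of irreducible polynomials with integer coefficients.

(7q+4)(q−4)

Need a pair with product 7·(−16) = −112 and sum −24: that's −28 and 4.
Split the middle term: 7q**2−28q + 4q−16 = 7q(q−4) + 4(q−4).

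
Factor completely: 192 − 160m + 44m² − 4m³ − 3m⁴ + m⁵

Testing divisors of the constant over divisors of the leading coefficient, m = 3 is a root, so (m − 3) divides it; the quotient is m⁴ − 4m² + 32m − 64.
Next, m = 2 is a root, giving the factor (m − 2) and quotient m³ + 2m² + 32.
Continuing, m = −4 is a root, giving the factor (m + 4) and quotient m² − 2m + 8.
The quadratic m² − 2m + 8 has discriminant −28 < 0 and is irreducible over ℤ.

(m + 4)(m − 2)(m − 3)(m² − 2m + 8)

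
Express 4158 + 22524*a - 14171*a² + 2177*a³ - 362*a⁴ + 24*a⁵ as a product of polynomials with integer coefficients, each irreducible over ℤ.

(4*a - 9)*(6*a + 1)*(a - 11)*(a² - 2*a + 42)

By the rational root theorem, a = -1/6 is a root, giving the factor (6*a + 1) and quotient 4*a⁴ - 61*a³ + 373*a² - 2424*a + 4158.
Next, a = 9/4 is a root, so (4*a - 9) is a factor; dividing leaves a³ - 13*a² + 64*a - 462.
Continuing, a = 11 is a root, so (a - 11) divides it; the quotient is a² - 2*a + 42.
The quadratic a² - 2*a + 42 has discriminant -164 < 0 and is irreducible over ℤ.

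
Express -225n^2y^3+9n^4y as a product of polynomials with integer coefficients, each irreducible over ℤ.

Every term has a factor of 9n^2y. Then n^2-25y^2 = (n)² − (5y)².

9n^2y(n+5y)(n-5y)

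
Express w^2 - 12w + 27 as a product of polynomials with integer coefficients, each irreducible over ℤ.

Two integers with product 27 and sum -12 are -3 and -9.

(w - 3)(w - 9)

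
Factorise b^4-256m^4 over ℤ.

Difference of squares twice: with A = b and B = 4m, A⁴ − B⁴ = (A² − B²)(A² + B²), and A² − B² factors again.

(b+4m)(b-4m)(b^2+16m^2)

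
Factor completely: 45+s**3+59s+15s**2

Among the possible rational roots, s = −9 is a root, so (s+9) divides it; the quotient is s**2+6s+5.
The remaining quadratic factors as (s+5)(s+1).

(s+1)(s+5)(s+9)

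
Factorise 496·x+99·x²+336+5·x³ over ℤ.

By the rational root theorem, x = -4/5 is a root, giving the factor (5·x+4) and quotient x²+19·x+84.
The remaining quadratic factors as (x+7)(x+12).

(5·x+4)·(x+12)·(x+7)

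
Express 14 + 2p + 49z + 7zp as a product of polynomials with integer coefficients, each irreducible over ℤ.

Group as (7zp + 49z) + (2p + 14) = 7z(p + 7) + 2(p + 7).
Both groups share the factor (p + 7).

(7z + 2)(p + 7)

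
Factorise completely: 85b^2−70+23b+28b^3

Trying the rational-root candidates, b = −2 is a root, giving the factor (b+2) and quotient 28b^2+29b−35.
The remaining quadratic factors as (4b+7)(7b−5).

(4b+7)(7b−5)(b+2)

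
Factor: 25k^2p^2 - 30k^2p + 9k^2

k^2(5p - 3)^2

Pull out the common factor k^2, leaving 25p^2 - 30p + 9.
Recognize a perfect-square trinomial with the parts 5p and 3.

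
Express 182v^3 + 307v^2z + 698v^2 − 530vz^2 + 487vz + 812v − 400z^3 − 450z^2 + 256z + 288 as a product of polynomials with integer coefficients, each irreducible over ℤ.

Group: 2v(91v^2 − 74vz + 167v − 80z^2 − 26z + 72) + (5z + 4)(91v^2 − 74vz + 167v − 80z^2 − 26z + 72); both groups contain (91v^2 − 74vz + 167v − 80z^2 − 26z + 72), so (2v + 5z + 4) is a factor with cofactor 91v^2 − 74vz + 167v − 80z^2 − 26z + 72.
The cofactor groups again: 91v^2 − 74vz + 167v − 80z^2 − 26z + 72 = 7v(13v + 8z + 9) + (−10z + 8)(13v + 8z + 9); both groups contain (13v + 8z + 9), giving (7v − 10z + 8)(13v + 8z + 9).

(13v + 8z + 9)(2v + 5z + 4)(7v − 10z + 8)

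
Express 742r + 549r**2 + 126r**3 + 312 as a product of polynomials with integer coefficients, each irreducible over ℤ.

(3r + 4)(6r + 13)(7r + 6)

Trying the rational-root candidates, r = -4/3 is a root, giving the factor (3r + 4) and quotient 42r**2 + 127r + 78.
The remaining quadratic factors as (7r + 6)(6r + 13).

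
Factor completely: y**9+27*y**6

Every term has a factor of y**6; factoring it out leaves y**3+27.
Recognize a sum of cubes with the parts 3 and y.

y**6*(y+3)*(y**2-3*y+9)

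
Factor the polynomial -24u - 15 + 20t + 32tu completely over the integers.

Group as (32tu + 20t) + (-24u - 15) = 4t(8u + 5) - 3(8u + 5).
Both groups share the factor (8u + 5).

(4t - 3)(8u + 5)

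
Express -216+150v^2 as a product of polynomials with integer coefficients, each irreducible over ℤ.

Factor out 6, leaving 25v^2-36, which is a difference of two squares.

6(5v+6)(5v-6)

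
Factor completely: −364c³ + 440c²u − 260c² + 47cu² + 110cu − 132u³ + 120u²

Group: 2c(−182c² + 311cu − 130c − 132u² + 120u) + u(−182c² + 311cu − 130c − 132u² + 120u); both groups contain (−182c² + 311cu − 130c − 132u² + 120u), so (2c + u) is a factor with cofactor −182c² + 311cu − 130c − 132u² + 120u.
The cofactor groups again: −182c² + 311cu − 130c − 132u² + 120u = −13c(14c − 11u + 10) + 12u(14c − 11u + 10); both groups contain (14c − 11u + 10), giving −(13c − 12u)(14c − 11u + 10).

−(13c − 12u)(14c − 11u + 10)(2c + u)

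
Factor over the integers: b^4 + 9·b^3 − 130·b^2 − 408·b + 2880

Among the possible rational roots, b = −6 is a root, giving the factor (b + 6) and quotient b^3 + 3·b^2 − 148·b + 480.
Then b = −15 is a root, so (b + 15) divides it; the quotient is b^2 − 12·b + 32.
The remaining quadratic factors as (b − 8)(b − 4).

(b + 15)·(b + 6)·(b − 4)·(b − 8)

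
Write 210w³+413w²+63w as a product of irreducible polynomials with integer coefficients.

Pull out the common factor 7w, then factor the remaining trinomial.

7w(5w+9)(6w+1)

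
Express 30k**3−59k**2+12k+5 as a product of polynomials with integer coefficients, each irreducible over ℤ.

Testing divisors of the constant over divisors of the leading coefficient, k = 5/3 is a root, giving the factor (3k−5) and quotient 10k**2−3k−1.
The remaining quadratic factors as (5k+1)(2k−1).

(2k−1)(3k−5)(5k+1)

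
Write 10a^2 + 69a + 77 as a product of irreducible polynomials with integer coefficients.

(2a + 11)(5a + 7)

Need a pair with product 10·77 = 770 and sum 69: that's 55 and 14.
Split the middle term: 10a^2 + 55a + 14a + 77 = 5a(2a + 11) + 7(2a + 11).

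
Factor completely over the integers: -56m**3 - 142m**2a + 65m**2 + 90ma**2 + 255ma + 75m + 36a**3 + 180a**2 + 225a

-(8m - 6a - 15)(7m + 2a + 5)(m + 3a)

Group: m(-56m**2 + 26ma + 65m + 12a**2 + 60a + 75) + 3a(-56m**2 + 26ma + 65m + 12a**2 + 60a + 75); both groups contain (-56m**2 + 26ma + 65m + 12a**2 + 60a + 75), so (m + 3a) is a factor with cofactor -56m**2 + 26ma + 65m + 12a**2 + 60a + 75.
The cofactor groups again: -56m**2 + 26ma + 65m + 12a**2 + 60a + 75 = -8m(7m + 2a + 5) + (6a + 15)(7m + 2a + 5); both groups contain (7m + 2a + 5), giving -(8m - 6a - 15)(7m + 2a + 5).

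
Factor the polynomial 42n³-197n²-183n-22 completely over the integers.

By the rational root theorem, n = 11/2 is a root, so (2n-11) divides it; the quotient is 21n²+17n+2.
The remaining quadratic factors as (7n+1)(3n+2).

(2n-11)(3n+2)(7n+1)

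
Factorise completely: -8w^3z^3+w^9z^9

w^3z^3(w^2z^2-2)(w^4z^4+2w^2z^2+4)

Every term has a factor of w^3z^3; factoring it out leaves w^6z^6-8.
Recognize a difference of cubes with the parts w^2z^2 and 2.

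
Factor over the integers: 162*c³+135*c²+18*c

9*c*(3*c+2)*(6*c+1)

Pull out the common factor 9*c, then factor the remaining trinomial.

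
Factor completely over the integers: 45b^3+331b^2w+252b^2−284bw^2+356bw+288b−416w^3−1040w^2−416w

Group: b(45b^2−29bw+72b−52w^2−104w) + (8w+4)(45b^2−29bw+72b−52w^2−104w); both groups contain (45b^2−29bw+72b−52w^2−104w), so (b+8w+4) is a factor with cofactor 45b^2−29bw+72b−52w^2−104w.
The cofactor groups again: 45b^2−29bw+72b−52w^2−104w = 9b(5b+4w+8) − 13w(5b+4w+8); both groups contain (5b+4w+8), giving (9b−13w)(5b+4w+8).

(5b+4w+8)(9b−13w)(b+8w+4)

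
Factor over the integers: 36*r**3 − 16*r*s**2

Every term has a factor of 4*r. Then 9*r**2 − 4*s**2 = (3*r)² − (2*s)².

4*r*(3*r + 2*s)*(3*r − 2*s)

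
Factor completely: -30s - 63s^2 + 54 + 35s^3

(5s - 9)(7s^2 - 6)

Group as (35s^3 - 30s) + (-63s^2 + 54) = 5s(7s^2 - 6) - 9(7s^2 - 6).
Both groups share the factor (7s^2 - 6).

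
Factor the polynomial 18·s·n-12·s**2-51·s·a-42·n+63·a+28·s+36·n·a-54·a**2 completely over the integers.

Group: -4·s·(3·s+6·a-7) + (6·n-9·a)·(3·s+6·a-7); both groups contain (3·s+6·a-7).

-(3·s+6·a-7)·(4·s-6·n+9·a)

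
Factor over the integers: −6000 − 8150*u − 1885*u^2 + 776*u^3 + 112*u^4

Testing divisors of the constant over divisors of the leading coefficient, u = −5/4 is a root, giving the factor (4*u + 5) and quotient 28*u^3 + 159*u^2 − 670*u − 1200.
Then u = −10/7 is a root, giving the factor (7*u + 10) and quotient 4*u^2 + 17*u − 120.
The remaining quadratic factors as (4*u − 15)(u + 8).

(4*u + 5)*(4*u − 15)*(7*u + 10)*(u + 8)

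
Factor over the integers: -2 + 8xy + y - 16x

Group as (8xy - 16x) + (y - 2) = 8x(y - 2) + (y - 2).
Both groups share the factor (y - 2).

(8x + 1)(y - 2)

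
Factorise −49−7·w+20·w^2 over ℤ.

(4·w−7)·(5·w+7)

Need a pair with product 20·(−49) = −980 and sum −7: that's 28 and −35.
Split the middle term: 20·w^2+28·w − 35·w−49 = 4·w·(5·w+7) − 7·(5·w+7).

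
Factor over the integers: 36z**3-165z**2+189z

3z(3z-7)(4z-9)

Pull out the common factor 3z, then factor the remaining trinomial.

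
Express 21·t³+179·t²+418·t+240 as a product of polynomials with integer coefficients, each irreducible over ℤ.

By the rational root theorem, t = -6/7 is a root, giving the factor (7·t+6) and quotient 3·t²+23·t+40.
The remaining quadratic factors as (3·t+8)(t+5).

(3·t+8)·(7·t+6)·(t+5)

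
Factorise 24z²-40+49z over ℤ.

(3z+8)(8z-5)

Need a pair with product 24·(-40) = -960 and sum 49: that's -15 and 64.
Split the middle term: 24z²-15z + 64z-40 = 3z(8z-5) + 8(8z-5).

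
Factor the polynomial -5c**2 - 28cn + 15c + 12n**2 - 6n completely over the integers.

-(5c - 2n)(c + 6n - 3)

Group: -5c(c + 6n - 3) + 2n(c + 6n - 3); both groups contain (c + 6n - 3).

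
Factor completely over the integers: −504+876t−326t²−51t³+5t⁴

(5t−6)(t+6)(t−1)(t−14)

Testing divisors of the constant over divisors of the leading coefficient, t = 14 is a root, so (t−14) is a factor; dividing leaves 5t³+19t²−60t+36.
Then t = 6/5 is a root, giving the factor (5t−6) and quotient t²+5t−6.
The remaining quadratic factors as (t+6)(t−1).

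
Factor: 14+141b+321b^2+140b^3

(4b+7)(5b+2)(7b+1)

By the rational root theorem, b = -2/5 is a root, giving the factor (5b+2) and quotient 28b^2+53b+7.
The remaining quadratic factors as (7b+1)(4b+7).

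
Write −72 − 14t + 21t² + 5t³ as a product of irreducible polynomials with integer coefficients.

(5t − 9)(t + 2)(t + 4)

Trying the rational-root candidates, t = 9/5 is a root, so (5t − 9) divides it; the quotient is t² + 6t + 8.
The remaining quadratic factors as (t + 2)(t + 4).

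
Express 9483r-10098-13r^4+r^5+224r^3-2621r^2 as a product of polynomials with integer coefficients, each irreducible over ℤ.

(r-2)(r-3)(r-9)(r^2+r+187)

By the rational root theorem, r = 9 is a root, so (r-9) divides it; the quotient is r^4-4r^3+188r^2-929r+1122.
Then r = 3 is a root, giving the factor (r-3) and quotient r^3-r^2+185r-374.
Continuing, r = 2 is a root, so (r-2) is a factor; dividing leaves r^2+r+187.
The quadratic r^2+r+187 has discriminant -747 < 0 and is irreducible over ℤ.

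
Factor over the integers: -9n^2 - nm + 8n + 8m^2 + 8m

-(9n - 8m - 8)(n + m)

Group: -9n(n + m) + (8m + 8)(n + m); both groups contain (n + m).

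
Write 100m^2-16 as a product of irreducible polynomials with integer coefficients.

4(5m+2)(5m-2)

Every term has a factor of 4. Then 25m^2-4 = (5m)² − (2)².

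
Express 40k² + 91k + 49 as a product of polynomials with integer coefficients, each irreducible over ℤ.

Need a pair with product 40·49 = 1960 and sum 91: that's 56 and 35.
Split the middle term: 40k² + 56k + 35k + 49 = 8k(5k + 7) + 7(5k + 7).

(5k + 7)(8k + 7)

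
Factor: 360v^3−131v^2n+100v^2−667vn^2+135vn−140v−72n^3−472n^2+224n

Group: 8v(45v^2−67vn+35v−8n^2−56n) + (9n−4)(45v^2−67vn+35v−8n^2−56n); both groups contain (45v^2−67vn+35v−8n^2−56n), so (8v+9n−4) is a factor with cofactor 45v^2−67vn+35v−8n^2−56n.
The cofactor groups again: 45v^2−67vn+35v−8n^2−56n = 5v(9v+n+7) − 8n(9v+n+7); both groups contain (9v+n+7), giving (5v−8n)(9v+n+7).

(5v−8n)(8v+9n−4)(9v+n+7)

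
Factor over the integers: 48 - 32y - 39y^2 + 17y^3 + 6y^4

Testing divisors of the constant over divisors of the leading coefficient, y = -4 is a root, giving the factor (y + 4) and quotient 6y^3 - 7y^2 - 11y + 12.
Next, y = 3/2 is a root, giving the factor (2y - 3) and quotient 3y^2 + y - 4.
The remaining quadratic factors as (3y + 4)(y - 1).

(2y - 3)(3y + 4)(y + 4)(y - 1)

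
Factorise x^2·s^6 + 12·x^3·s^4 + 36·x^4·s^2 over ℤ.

s^2·x^2·(6·x + s^2)^2

Factor out x^2·s^2 first: what remains is 36·x^2 + 12·x·s^2 + s^4.
Recognize a perfect-square trinomial with the parts s^2 and 6·x.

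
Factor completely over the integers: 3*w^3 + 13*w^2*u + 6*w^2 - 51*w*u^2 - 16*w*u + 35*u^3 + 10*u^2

Group: w*(3*w^2 - 8*w*u + 5*u^2) + (7*u + 2)*(3*w^2 - 8*w*u + 5*u^2); both groups contain (3*w^2 - 8*w*u + 5*u^2), so (w + 7*u + 2) is a factor with cofactor 3*w^2 - 8*w*u + 5*u^2.
The cofactor groups again: 3*w^2 - 8*w*u + 5*u^2 = w*(3*w - 5*u) - u*(3*w - 5*u); both groups contain (3*w - 5*u), giving (w - u)*(3*w - 5*u).

(3*w - 5*u)*(w - u)*(w + 7*u + 2)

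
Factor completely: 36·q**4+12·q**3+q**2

Factor out q**2 first: what remains is 36·q**2+12·q+1.
Recognize a perfect-square trinomial with the parts 6·q and 1.

q**2·(6·q+1)**2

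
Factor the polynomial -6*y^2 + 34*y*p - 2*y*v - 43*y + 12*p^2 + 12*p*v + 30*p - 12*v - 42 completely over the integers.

-(y - 6*p + 6)*(6*y + 2*p + 2*v + 7)

Group: -y*(6*y + 2*p + 2*v + 7) + (6*p - 6)*(6*y + 2*p + 2*v + 7); both groups contain (6*y + 2*p + 2*v + 7).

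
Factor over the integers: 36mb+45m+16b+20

Group as (36mb+45m) + (16b+20) = 9m(4b+5) + 4(4b+5).
Both groups share the factor (4b+5).

(4b+5)(9m+4)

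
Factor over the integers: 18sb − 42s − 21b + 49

(3b − 7)(6s − 7)

Group as (18sb − 42s) + (−21b + 49) = 6s(3b − 7) − 7(3b − 7).
Both groups share the factor (3b − 7).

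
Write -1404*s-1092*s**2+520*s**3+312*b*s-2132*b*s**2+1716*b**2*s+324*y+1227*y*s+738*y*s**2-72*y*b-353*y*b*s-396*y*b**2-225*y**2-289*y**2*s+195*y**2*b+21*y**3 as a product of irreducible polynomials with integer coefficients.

Group: 7*y*(3*y**2+33*y*b-43*y*s-27*y-143*b*s+130*s**2+117*s) + (-12*b+4*s-12)*(3*y**2+33*y*b-43*y*s-27*y-143*b*s+130*s**2+117*s); both groups contain (3*y**2+33*y*b-43*y*s-27*y-143*b*s+130*s**2+117*s), so (7*y-12*b+4*s-12) is a factor with cofactor 3*y**2+33*y*b-43*y*s-27*y-143*b*s+130*s**2+117*s.
The cofactor groups again: 3*y**2+33*y*b-43*y*s-27*y-143*b*s+130*s**2+117*s = 3*y*(y+11*b-10*s-9) - 13*s*(y+11*b-10*s-9); both groups contain (y+11*b-10*s-9), giving (3*y-13*s)*(y+11*b-10*s-9).

(7*y-12*b+4*s-12)*(3*y-13*s)*(y+11*b-10*s-9)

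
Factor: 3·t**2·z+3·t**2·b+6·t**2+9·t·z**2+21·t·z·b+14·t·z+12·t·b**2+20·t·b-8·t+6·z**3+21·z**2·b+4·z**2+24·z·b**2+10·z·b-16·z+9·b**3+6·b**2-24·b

Group: t·(3·t·z+3·t·b+6·t+3·z**2+6·z·b+2·z+3·b**2+2·b-8) + (2·z+3·b)·(3·t·z+3·t·b+6·t+3·z**2+6·z·b+2·z+3·b**2+2·b-8); both groups contain (3·t·z+3·t·b+6·t+3·z**2+6·z·b+2·z+3·b**2+2·b-8), so (t+2·z+3·b) is a factor with cofactor 3·t·z+3·t·b+6·t+3·z**2+6·z·b+2·z+3·b**2+2·b-8.
The cofactor groups again: 3·t·z+3·t·b+6·t+3·z**2+6·z·b+2·z+3·b**2+2·b-8 = z·(3·t+3·z+3·b-4) + (b+2)·(3·t+3·z+3·b-4); both groups contain (3·t+3·z+3·b-4), giving (z+b+2)·(3·t+3·z+3·b-4).

(3·t+3·z+3·b-4)·(t+2·z+3·b)·(z+b+2)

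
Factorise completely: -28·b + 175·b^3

Every term has a factor of 7·b. Then 25·b^2 - 4 = (5·b)² − (2)².

7·b·(5·b + 2)·(5·b - 2)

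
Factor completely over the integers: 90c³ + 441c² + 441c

9c(2c + 7)(5c + 7)

Pull out the common factor 9c, then factor the remaining trinomial.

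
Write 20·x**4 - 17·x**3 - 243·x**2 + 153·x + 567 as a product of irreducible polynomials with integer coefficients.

(4·x - 9)·(5·x + 7)·(x + 3)·(x - 3)

Trying the rational-root candidates, x = -3 is a root, so (x + 3) is a factor; dividing leaves 20·x**3 - 77·x**2 - 12·x + 189.
Then x = 9/4 is a root, so (4·x - 9) divides it; the quotient is 5·x**2 - 8·x - 21.
The remaining quadratic factors as (5·x + 7)(x - 3).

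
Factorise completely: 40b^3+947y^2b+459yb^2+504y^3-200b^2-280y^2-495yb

Group: 9y(56y^2+99yb+40b^2) + (b-5)(56y^2+99yb+40b^2); both groups contain (56y^2+99yb+40b^2), so (9y+b-5) is a factor with cofactor 56y^2+99yb+40b^2.
The cofactor groups again: 56y^2+99yb+40b^2 = 7y(8y+5b) + 8b(8y+5b); both groups contain (8y+5b), giving (7y+8b)(8y+5b).

(8y+5b)(7y+8b)(9y+b-5)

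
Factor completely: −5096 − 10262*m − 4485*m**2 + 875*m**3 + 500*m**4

(4*m − 13)*(5*m + 14)*(5*m + 4)*(5*m + 7)

Trying the rational-root candidates, m = −7/5 is a root, giving the factor (5*m + 7) and quotient 100*m**3 + 35*m**2 − 946*m − 728.
Continuing, m = −4/5 is a root, so (5*m + 4) divides it; the quotient is 20*m**2 − 9*m − 182.
The remaining quadratic factors as (4*m − 13)(5*m + 14).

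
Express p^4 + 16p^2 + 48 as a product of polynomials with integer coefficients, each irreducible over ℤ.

(p^2 + 12)(p^2 + 4)

Substitute u = p^2 to get a quadratic in u, then factor.
p^2 + 12 is irreducible over ℤ (always positive, so no real roots).
p^2 + 4 is irreducible over ℤ (sum of squares).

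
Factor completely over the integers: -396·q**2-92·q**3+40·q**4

4·q**2·(2·q-9)·(5·q+11)

Pull out the common factor 4·q**2, then factor the remaining trinomial.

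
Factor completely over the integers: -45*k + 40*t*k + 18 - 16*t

Group as (40*t*k - 16*t) + (-45*k + 18) = 8*t*(5*k - 2) - 9*(5*k - 2).
Both groups share the factor (5*k - 2).

(5*k - 2)*(8*t - 9)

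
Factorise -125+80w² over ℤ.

Every term has a factor of 5. Then 16w²-25 = (4w)² − (5)².

5(4w+5)(4w-5)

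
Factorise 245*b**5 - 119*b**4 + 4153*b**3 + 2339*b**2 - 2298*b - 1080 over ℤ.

(5*b + 4)*(7*b + 3)*(7*b - 5)*(b**2 - b + 18)

Testing divisors of the constant over divisors of the leading coefficient, b = -3/7 is a root, so (7*b + 3) divides it; the quotient is 35*b**4 - 32*b**3 + 607*b**2 + 74*b - 360.
Continuing, b = -4/5 is a root, so (5*b + 4) divides it; the quotient is 7*b**3 - 12*b**2 + 131*b - 90.
Continuing, b = 5/7 is a root, so (7*b - 5) divides it; the quotient is b**2 - b + 18.
The quadratic b**2 - b + 18 has discriminant -71 < 0 and is irreducible over ℤ.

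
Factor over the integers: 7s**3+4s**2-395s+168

By the rational root theorem, s = 7 is a root, so (s-7) is a factor; dividing leaves 7s**2+53s-24.
The remaining quadratic factors as (7s-3)(s+8).

(7s-3)(s+8)(s-7)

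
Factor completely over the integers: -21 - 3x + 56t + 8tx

(8t - 3)(x + 7)

Group as (8tx + 56t) + (-3x - 21) = 8t(x + 7) - 3(x + 7).
Both groups share the factor (x + 7).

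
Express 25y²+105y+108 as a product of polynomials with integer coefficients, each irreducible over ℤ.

(5y+12)(5y+9)

Need a pair with product 25·108 = 2700 and sum 105: that's 60 and 45.
Split the middle term: 25y²+60y + 45y+108 = 5y(5y+12) + 9(5y+12).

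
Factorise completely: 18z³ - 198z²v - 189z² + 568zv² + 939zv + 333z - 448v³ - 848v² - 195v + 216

Group: 3z(6z² - 50zv - 45z + 56v² + 43v - 24) + (-8v - 9)(6z² - 50zv - 45z + 56v² + 43v - 24); both groups contain (6z² - 50zv - 45z + 56v² + 43v - 24), so (3z - 8v - 9) is a factor with cofactor 6z² - 50zv - 45z + 56v² + 43v - 24.
The cofactor groups again: 6z² - 50zv - 45z + 56v² + 43v - 24 = 6z(z - 7v - 8) + (-8v + 3)(z - 7v - 8); both groups contain (z - 7v - 8), giving (6z - 8v + 3)(z - 7v - 8).

(z - 7v - 8)(3z - 8v - 9)(6z - 8v + 3)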